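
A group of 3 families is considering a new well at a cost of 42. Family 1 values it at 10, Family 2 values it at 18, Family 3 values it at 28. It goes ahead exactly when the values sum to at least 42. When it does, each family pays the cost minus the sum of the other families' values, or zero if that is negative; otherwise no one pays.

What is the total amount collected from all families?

18

Total value 56 ≥ cost 42, so it is built.
Family 1: others sum to 46; max(0, 42 - 46) = 0.
Family 2: others sum to 38; max(0, 42 - 38) = 4.
Family 3: others sum to 28; max(0, 42 - 28) = 14.
Total collected = 0 + 4 + 14 = 18.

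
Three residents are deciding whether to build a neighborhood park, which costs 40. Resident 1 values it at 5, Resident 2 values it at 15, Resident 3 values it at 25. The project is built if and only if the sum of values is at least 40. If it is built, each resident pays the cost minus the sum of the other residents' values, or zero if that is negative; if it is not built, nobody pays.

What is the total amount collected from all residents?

30

Total value 45 ≥ cost 40, so it is built.
Resident 1: others sum to 40; max(0, 40 - 40) = 0.
Resident 2: others sum to 30; max(0, 40 - 30) = 10.
Resident 3: others sum to 20; max(0, 40 - 20) = 20.
Total collected = 0 + 10 + 20 = 30.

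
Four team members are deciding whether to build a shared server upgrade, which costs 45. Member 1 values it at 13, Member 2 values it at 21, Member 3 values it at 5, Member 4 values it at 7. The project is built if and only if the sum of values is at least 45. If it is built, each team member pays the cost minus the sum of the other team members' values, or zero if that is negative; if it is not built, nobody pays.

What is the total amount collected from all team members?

42

Total value 46 ≥ cost 45, so it is built.
Member 1: others sum to 33; max(0, 45 - 33) = 12.
Member 2: others sum to 25; max(0, 45 - 25) = 20.
Member 3: others sum to 41; max(0, 45 - 41) = 4.
Member 4: others sum to 39; max(0, 45 - 39) = 6.
Total collected = 12 + 20 + 4 + 6 = 42.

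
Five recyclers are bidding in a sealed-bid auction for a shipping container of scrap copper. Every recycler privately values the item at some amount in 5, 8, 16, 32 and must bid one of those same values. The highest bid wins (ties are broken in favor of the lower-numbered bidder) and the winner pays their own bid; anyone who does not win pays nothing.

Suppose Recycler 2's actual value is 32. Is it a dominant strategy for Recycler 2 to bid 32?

No

Consider the case where Recycler 1 bids 5, Recycler 3 bids 5, Recycler 4 bids 5 and Recycler 5 bids 5.
Truthful bid 32: wins, pays 32, utility 32 - 32 = 0.
Bid 8 instead: wins, pays 8, utility 32 - 8 = 24.
Since 24 > 0, bidding 8 is strictly better here, so truthful bidding is not dominant.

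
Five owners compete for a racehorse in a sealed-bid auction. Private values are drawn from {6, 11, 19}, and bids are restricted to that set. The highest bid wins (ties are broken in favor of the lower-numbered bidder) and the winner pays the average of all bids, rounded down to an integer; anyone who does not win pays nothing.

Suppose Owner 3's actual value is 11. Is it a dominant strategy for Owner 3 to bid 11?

No

Consider the case where Owner 1 bids 6, Owner 2 bids 11, Owner 4 bids 6 and Owner 5 bids 6.
Truthful bid 11: loses, pays 0, utility 0.
Bid 19 instead: wins, pays 9, utility 11 - 9 = 2.
Since 2 > 0, bidding 19 is strictly better here, so truthful bidding is not dominant.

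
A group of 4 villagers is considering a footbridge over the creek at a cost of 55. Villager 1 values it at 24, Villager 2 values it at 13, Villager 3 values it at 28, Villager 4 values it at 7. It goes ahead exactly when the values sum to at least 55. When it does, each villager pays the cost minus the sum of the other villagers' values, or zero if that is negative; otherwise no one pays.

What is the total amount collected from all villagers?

18

Total value 72 ≥ cost 55, so it is built.
Villager 1: others sum to 48; max(0, 55 - 48) = 7.
Villager 2: others sum to 59; max(0, 55 - 59) = 0.
Villager 3: others sum to 44; max(0, 55 - 44) = 11.
Villager 4: others sum to 65; max(0, 55 - 65) = 0.
Total collected = 7 + 0 + 11 + 0 = 18.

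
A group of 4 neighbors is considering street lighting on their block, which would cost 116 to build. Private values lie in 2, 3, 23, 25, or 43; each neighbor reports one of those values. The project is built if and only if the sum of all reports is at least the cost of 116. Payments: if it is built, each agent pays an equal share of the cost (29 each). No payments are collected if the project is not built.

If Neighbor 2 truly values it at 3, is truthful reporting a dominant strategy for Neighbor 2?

Check each profile of the others' reports and compare truth against every alternative report.
Others report (43, 43, 43): truth gives -26, best alternative gives -26.
Others report (2, 2, 2): truth gives 0, best alternative gives 0.
Others report (2, 2, 3): truth gives 0, best alternative gives 0.
Others report (2, 2, 23): truth gives 0, best alternative gives 0.
Others report (2, 2, 25): truth gives 0, best alternative gives 0.
Others report (2, 2, 43): truth gives 0, best alternative gives 0.
(Remaining 119 profiles checked similarly; truth is weakly best in each.)
In every case the truthful report is at least as good as any alternative, so it is a dominant strategy.

Yes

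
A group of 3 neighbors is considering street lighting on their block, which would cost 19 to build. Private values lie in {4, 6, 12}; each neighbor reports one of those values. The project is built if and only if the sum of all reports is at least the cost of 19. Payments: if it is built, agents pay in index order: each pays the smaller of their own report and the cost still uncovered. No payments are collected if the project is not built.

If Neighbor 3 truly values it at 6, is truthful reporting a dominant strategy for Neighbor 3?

Yes

Check each profile of the others' reports and compare truth against every alternative report.
Others report (12, 12): truth gives 6, best alternative gives 6.
Others report (6, 12): truth gives 5, best alternative gives 5.
Others report (12, 6): truth gives 5, best alternative gives 5.
Others report (4, 12): truth gives 3, best alternative gives 3.
Others report (12, 4): truth gives 3, best alternative gives 3.
Others report (4, 4): truth gives 0, best alternative gives 0.
(Remaining 3 profiles checked similarly; truth is weakly best in each.)
In every case the truthful report is at least as good as any alternative, so it is a dominant strategy.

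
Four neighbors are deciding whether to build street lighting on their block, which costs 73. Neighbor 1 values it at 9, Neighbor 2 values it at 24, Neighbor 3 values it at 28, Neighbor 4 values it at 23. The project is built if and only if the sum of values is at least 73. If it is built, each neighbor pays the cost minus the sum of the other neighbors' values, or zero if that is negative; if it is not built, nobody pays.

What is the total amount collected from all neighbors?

Total value 84 ≥ cost 73, so it is built.
Neighbor 1: others sum to 75; max(0, 73 - 75) = 0.
Neighbor 2: others sum to 60; max(0, 73 - 60) = 13.
Neighbor 3: others sum to 56; max(0, 73 - 56) = 17.
Neighbor 4: others sum to 61; max(0, 73 - 61) = 12.
Total collected = 0 + 13 + 17 + 12 = 42.

42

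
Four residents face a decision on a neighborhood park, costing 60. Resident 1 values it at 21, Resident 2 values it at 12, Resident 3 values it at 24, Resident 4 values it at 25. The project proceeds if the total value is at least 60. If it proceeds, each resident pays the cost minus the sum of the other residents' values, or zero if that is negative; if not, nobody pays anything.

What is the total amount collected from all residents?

5

Total value 82 ≥ cost 60, so it is built.
Resident 1: others sum to 61; max(0, 60 - 61) = 0.
Resident 2: others sum to 70; max(0, 60 - 70) = 0.
Resident 3: others sum to 58; max(0, 60 - 58) = 2.
Resident 4: others sum to 57; max(0, 60 - 57) = 3.
Total collected = 0 + 0 + 2 + 3 = 5.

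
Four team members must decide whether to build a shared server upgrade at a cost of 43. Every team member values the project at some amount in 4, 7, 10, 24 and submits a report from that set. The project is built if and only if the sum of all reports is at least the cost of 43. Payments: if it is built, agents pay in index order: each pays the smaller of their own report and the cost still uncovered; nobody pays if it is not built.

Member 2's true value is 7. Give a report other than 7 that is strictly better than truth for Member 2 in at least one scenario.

4

Suppose Member 1 reports 4, Member 3 reports 24 and Member 4 reports 24.
Report 7: project built, pays 7, utility 7 - 7 = 0.
Report 4: project built, pays 4, utility 7 - 4 = 3.
So reporting 4 beats truth here (3 > 0).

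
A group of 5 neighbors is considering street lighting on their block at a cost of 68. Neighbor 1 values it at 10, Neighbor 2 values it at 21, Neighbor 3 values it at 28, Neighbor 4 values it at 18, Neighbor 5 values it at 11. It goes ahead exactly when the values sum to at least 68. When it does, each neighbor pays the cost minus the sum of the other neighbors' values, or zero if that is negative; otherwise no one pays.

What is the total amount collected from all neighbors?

Total value 88 ≥ cost 68, so it is built.
Neighbor 1: others sum to 78; max(0, 68 - 78) = 0.
Neighbor 2: others sum to 67; max(0, 68 - 67) = 1.
Neighbor 3: others sum to 60; max(0, 68 - 60) = 8.
Neighbor 4: others sum to 70; max(0, 68 - 70) = 0.
Neighbor 5: others sum to 77; max(0, 68 - 77) = 0.
Total collected = 0 + 1 + 8 + 0 + 0 = 9.

9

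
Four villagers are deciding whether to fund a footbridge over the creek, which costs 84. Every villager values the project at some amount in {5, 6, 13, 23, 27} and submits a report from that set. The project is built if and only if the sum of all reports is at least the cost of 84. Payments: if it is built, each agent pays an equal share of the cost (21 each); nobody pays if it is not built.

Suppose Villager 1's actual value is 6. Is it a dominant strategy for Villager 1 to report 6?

Check each profile of the others' reports and compare truth against every alternative report.
Others report (27, 27, 27): truth gives -15, best alternative gives -15.
Others report (5, 5, 5): truth gives 0, best alternative gives 0.
Others report (5, 5, 6): truth gives 0, best alternative gives 0.
Others report (5, 5, 13): truth gives 0, best alternative gives 0.
Others report (5, 5, 23): truth gives 0, best alternative gives 0.
Others report (5, 5, 27): truth gives 0, best alternative gives 0.
(Remaining 119 profiles checked similarly; truth is weakly best in each.)
In every case the truthful report is at least as good as any alternative, so it is a dominant strategy.

Yes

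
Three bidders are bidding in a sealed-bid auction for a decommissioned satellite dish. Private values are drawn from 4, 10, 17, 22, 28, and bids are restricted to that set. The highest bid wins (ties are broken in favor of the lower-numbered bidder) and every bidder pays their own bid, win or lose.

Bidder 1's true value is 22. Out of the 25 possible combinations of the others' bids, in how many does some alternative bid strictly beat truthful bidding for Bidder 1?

Others bid (4, 4): truth gives 0; bid 4 gives 18 > 0. Violating.
Others bid (4, 10): truth gives 0; bid 10 gives 12 > 0. Violating.
Others bid (4, 17): truth gives 0; bid 17 gives 5 > 0. Violating.
Others bid (4, 28): truth gives -22; bid 4 gives -4 > -22. Violating.
Others bid (4, 22): truth gives 0; no alternative beats it.
Others bid (10, 22): truth gives 0; no alternative beats it.
(Checking all 25 profiles: 18 have a profitable deviation, 7 do not.)

18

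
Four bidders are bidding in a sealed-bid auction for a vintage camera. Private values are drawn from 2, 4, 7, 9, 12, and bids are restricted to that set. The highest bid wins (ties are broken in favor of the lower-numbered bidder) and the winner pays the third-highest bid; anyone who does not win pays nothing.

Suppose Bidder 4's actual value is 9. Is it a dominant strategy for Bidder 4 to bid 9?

Consider the case where Bidder 1 bids 2, Bidder 2 bids 2 and Bidder 3 bids 9.
Truthful bid 9: loses, pays 0, utility 0.
Bid 12 instead: wins, pays 2, utility 9 - 2 = 7.
Since 7 > 0, bidding 12 is strictly better here, so truthful bidding is not dominant.

No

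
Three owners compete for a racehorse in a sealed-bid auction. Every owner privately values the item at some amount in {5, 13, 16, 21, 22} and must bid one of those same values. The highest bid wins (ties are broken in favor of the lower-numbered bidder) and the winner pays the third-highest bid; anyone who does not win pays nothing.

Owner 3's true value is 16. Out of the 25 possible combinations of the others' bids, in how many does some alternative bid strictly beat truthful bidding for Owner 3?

Others bid (5, 16): truth gives 0; bid 21 gives 11 > 0. Violating.
Others bid (5, 21): truth gives 0; bid 22 gives 11 > 0. Violating.
Others bid (13, 16): truth gives 0; bid 21 gives 3 > 0. Violating.
Others bid (13, 21): truth gives 0; bid 22 gives 3 > 0. Violating.
Others bid (5, 5): truth gives 11; no alternative beats it.
Others bid (5, 13): truth gives 11; no alternative beats it.
(Checking all 25 profiles: 8 have a profitable deviation, 17 do not.)

8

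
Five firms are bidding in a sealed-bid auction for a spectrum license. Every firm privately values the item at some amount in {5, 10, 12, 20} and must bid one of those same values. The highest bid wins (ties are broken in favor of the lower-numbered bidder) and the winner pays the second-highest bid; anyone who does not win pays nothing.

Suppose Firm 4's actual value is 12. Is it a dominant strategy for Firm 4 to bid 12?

Check each profile of the others' bids and compare truth against every alternative bid.
Others bid (5, 5, 5, 5): truth gives 7, best alternative gives 7.
Others bid (5, 5, 5, 10): truth gives 2, best alternative gives 2.
Others bid (5, 5, 10, 5): truth gives 2, best alternative gives 2.
Others bid (5, 5, 10, 10): truth gives 2, best alternative gives 2.
Others bid (5, 10, 5, 5): truth gives 2, best alternative gives 2.
Others bid (5, 10, 5, 10): truth gives 2, best alternative gives 2.
(Remaining 250 profiles checked similarly; truth is weakly best in each.)
In every case the truthful bid is at least as good as any alternative, so it is a dominant strategy.

Yes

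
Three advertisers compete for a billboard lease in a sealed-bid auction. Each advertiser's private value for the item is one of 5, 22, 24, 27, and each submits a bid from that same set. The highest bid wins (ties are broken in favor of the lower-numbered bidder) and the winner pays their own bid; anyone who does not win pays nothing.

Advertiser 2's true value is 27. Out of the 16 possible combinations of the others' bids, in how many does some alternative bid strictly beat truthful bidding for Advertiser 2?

Others bid (5, 5): truth gives 0; bid 22 gives 5 > 0. Violating.
Others bid (5, 22): truth gives 0; bid 22 gives 5 > 0. Violating.
Others bid (5, 24): truth gives 0; bid 24 gives 3 > 0. Violating.
Others bid (22, 5): truth gives 0; bid 24 gives 3 > 0. Violating.
Others bid (5, 27): truth gives 0; no alternative beats it.
Others bid (22, 27): truth gives 0; no alternative beats it.
(Checking all 16 profiles: 6 have a profitable deviation, 10 do not.)

6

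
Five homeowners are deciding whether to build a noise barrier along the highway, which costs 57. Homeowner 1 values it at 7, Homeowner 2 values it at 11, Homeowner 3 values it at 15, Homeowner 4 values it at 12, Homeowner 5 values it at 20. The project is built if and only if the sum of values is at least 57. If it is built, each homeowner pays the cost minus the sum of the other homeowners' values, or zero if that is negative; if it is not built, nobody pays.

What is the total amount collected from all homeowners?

26

Total value 65 ≥ cost 57, so it is built.
Homeowner 1: others sum to 58; max(0, 57 - 58) = 0.
Homeowner 2: others sum to 54; max(0, 57 - 54) = 3.
Homeowner 3: others sum to 50; max(0, 57 - 50) = 7.
Homeowner 4: others sum to 53; max(0, 57 - 53) = 4.
Homeowner 5: others sum to 45; max(0, 57 - 45) = 12.
Total collected = 0 + 3 + 7 + 4 + 12 = 26.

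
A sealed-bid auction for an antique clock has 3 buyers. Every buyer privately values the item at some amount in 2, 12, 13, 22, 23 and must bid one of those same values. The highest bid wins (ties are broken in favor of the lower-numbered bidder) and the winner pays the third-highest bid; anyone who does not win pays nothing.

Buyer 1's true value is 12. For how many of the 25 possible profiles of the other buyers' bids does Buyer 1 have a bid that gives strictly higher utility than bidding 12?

Others bid (2, 13): truth gives 0; bid 13 gives 10 > 0. Violating.
Others bid (2, 22): truth gives 0; bid 22 gives 10 > 0. Violating.
Others bid (2, 23): truth gives 0; bid 23 gives 10 > 0. Violating.
Others bid (13, 2): truth gives 0; bid 13 gives 10 > 0. Violating.
Others bid (2, 2): truth gives 10; no alternative beats it.
Others bid (2, 12): truth gives 10; no alternative beats it.
(Checking all 25 profiles: 6 have a profitable deviation, 19 do not.)

6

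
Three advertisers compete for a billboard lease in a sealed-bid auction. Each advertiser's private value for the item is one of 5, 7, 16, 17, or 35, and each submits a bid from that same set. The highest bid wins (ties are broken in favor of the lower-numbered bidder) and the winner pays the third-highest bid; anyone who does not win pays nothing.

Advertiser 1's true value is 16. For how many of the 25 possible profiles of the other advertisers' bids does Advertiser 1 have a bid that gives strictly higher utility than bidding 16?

Others bid (5, 17): truth gives 0; bid 17 gives 11 > 0. Violating.
Others bid (5, 35): truth gives 0; bid 35 gives 11 > 0. Violating.
Others bid (7, 17): truth gives 0; bid 17 gives 9 > 0. Violating.
Others bid (7, 35): truth gives 0; bid 35 gives 9 > 0. Violating.
Others bid (5, 5): truth gives 11; no alternative beats it.
Others bid (5, 7): truth gives 11; no alternative beats it.
(Checking all 25 profiles: 8 have a profitable deviation, 17 do not.)

8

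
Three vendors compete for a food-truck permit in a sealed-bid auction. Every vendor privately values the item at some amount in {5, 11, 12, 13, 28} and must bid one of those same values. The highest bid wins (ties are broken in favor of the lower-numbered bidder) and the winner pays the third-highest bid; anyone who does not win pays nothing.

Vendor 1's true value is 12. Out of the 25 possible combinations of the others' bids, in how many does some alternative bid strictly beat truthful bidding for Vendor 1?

Others bid (5, 13): truth gives 0; bid 13 gives 7 > 0. Violating.
Others bid (5, 28): truth gives 0; bid 28 gives 7 > 0. Violating.
Others bid (11, 13): truth gives 0; bid 13 gives 1 > 0. Violating.
Others bid (11, 28): truth gives 0; bid 28 gives 1 > 0. Violating.
Others bid (5, 5): truth gives 7; no alternative beats it.
Others bid (5, 11): truth gives 7; no alternative beats it.
(Checking all 25 profiles: 8 have a profitable deviation, 17 do not.)

8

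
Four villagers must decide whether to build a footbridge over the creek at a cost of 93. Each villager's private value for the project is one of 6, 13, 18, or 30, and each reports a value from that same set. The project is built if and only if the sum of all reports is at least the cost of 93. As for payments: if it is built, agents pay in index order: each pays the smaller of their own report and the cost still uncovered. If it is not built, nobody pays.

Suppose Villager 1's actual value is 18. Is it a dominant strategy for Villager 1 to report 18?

Consider the case where Villager 2 reports 30, Villager 3 reports 30 and Villager 4 reports 30.
Truthful report 18: project built, pays 18, utility 18 - 18 = 0.
Report 6 instead: project built, pays 6, utility 18 - 6 = 12.
Since 12 > 0, reporting 6 is strictly better here, so truthful reporting is not dominant.

No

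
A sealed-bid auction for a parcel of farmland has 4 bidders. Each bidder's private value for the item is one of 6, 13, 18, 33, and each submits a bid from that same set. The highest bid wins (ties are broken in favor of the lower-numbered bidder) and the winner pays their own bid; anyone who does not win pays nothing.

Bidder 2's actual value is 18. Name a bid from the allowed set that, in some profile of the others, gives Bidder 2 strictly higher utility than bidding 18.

13

Suppose Bidder 1 bids 6, Bidder 3 bids 6 and Bidder 4 bids 6.
Bid 18: wins, pays 18, utility 18 - 18 = 0.
Bid 13: wins, pays 13, utility 18 - 13 = 5.
So bidding 13 beats truth here (5 > 0).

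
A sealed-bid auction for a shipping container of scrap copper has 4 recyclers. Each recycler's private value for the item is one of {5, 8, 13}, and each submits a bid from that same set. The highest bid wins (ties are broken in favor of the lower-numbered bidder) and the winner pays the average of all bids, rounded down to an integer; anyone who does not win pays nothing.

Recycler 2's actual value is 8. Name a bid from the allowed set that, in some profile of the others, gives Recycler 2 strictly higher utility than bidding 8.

13

Suppose Recycler 1 bids 8, Recycler 3 bids 5 and Recycler 4 bids 5.
Bid 8: loses, pays 0, utility 0.
Bid 13: wins, pays 7, utility 8 - 7 = 1.
So bidding 13 beats truth here (1 > 0).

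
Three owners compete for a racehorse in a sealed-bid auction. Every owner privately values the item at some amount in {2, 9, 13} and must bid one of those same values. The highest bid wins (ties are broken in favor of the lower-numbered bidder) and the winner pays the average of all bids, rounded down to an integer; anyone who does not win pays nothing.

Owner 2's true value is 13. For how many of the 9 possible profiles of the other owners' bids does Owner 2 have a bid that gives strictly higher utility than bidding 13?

2

Others bid (2, 2): truth gives 8; bid 9 gives 9 > 8. Violating.
Others bid (2, 9): truth gives 5; bid 9 gives 7 > 5. Violating.
Others bid (2, 13): truth gives 4; no alternative beats it.
Others bid (9, 2): truth gives 5; no alternative beats it.
(Checking all 9 profiles: 2 have a profitable deviation, 7 do not.)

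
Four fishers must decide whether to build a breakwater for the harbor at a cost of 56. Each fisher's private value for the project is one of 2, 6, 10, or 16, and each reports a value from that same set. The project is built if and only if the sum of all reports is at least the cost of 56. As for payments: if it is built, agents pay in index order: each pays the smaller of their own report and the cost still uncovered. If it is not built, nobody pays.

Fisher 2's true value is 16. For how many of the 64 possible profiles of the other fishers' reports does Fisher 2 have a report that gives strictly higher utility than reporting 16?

Others report (16, 16, 16): truth gives 0; report 10 gives 6 > 0. Violating.
Others report (2, 2, 2): truth gives 0; no alternative beats it.
Others report (2, 2, 6): truth gives 0; no alternative beats it.
(Checking all 64 profiles: 1 has a profitable deviation, 63 do not.)

1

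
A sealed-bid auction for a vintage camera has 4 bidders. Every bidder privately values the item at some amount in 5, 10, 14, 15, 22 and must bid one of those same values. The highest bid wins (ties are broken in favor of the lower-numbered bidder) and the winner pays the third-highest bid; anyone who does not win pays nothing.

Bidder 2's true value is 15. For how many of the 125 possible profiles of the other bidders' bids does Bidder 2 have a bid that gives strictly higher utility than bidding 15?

27

Others bid (5, 5, 22): truth gives 0; bid 22 gives 10 > 0. Violating.
Others bid (5, 10, 22): truth gives 0; bid 22 gives 5 > 0. Violating.
Others bid (5, 14, 22): truth gives 0; bid 22 gives 1 > 0. Violating.
Others bid (5, 22, 5): truth gives 0; bid 22 gives 10 > 0. Violating.
Others bid (5, 5, 5): truth gives 10; no alternative beats it.
Others bid (5, 5, 10): truth gives 10; no alternative beats it.
(Checking all 125 profiles: 27 have a profitable deviation, 98 do not.)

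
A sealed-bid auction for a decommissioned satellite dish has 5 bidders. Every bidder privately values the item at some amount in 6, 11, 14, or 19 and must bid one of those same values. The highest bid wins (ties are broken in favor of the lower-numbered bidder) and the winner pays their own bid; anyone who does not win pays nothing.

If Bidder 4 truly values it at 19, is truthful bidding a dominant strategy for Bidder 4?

Consider the case where Bidder 1 bids 6, Bidder 2 bids 6, Bidder 3 bids 6 and Bidder 5 bids 6.
Truthful bid 19: wins, pays 19, utility 19 - 19 = 0.
Bid 11 instead: wins, pays 11, utility 19 - 11 = 8.
Since 8 > 0, bidding 11 is strictly better here, so truthful bidding is not dominant.

No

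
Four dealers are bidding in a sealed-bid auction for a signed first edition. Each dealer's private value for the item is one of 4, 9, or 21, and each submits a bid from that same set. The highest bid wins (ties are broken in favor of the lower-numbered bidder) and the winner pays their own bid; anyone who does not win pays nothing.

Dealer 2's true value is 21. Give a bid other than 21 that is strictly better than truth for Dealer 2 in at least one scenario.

Suppose Dealer 1 bids 4, Dealer 3 bids 4 and Dealer 4 bids 4.
Bid 21: wins, pays 21, utility 21 - 21 = 0.
Bid 9: wins, pays 9, utility 21 - 9 = 12.
So bidding 9 beats truth here (12 > 0).

9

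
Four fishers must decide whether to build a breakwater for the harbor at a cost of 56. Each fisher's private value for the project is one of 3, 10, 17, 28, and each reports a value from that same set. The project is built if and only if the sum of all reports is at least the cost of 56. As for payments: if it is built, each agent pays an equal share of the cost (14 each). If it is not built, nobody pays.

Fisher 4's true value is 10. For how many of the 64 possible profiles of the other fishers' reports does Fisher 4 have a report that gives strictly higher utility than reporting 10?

10

Others report (3, 17, 28): truth gives -4; report 3 gives 0 > -4. Violating.
Others report (3, 28, 17): truth gives -4; report 3 gives 0 > -4. Violating.
Others report (10, 10, 28): truth gives -4; report 3 gives 0 > -4. Violating.
Others report (10, 28, 10): truth gives -4; report 3 gives 0 > -4. Violating.
Others report (3, 3, 3): truth gives 0; no alternative beats it.
Others report (3, 3, 10): truth gives 0; no alternative beats it.
(Checking all 64 profiles: 10 have a profitable deviation, 54 do not.)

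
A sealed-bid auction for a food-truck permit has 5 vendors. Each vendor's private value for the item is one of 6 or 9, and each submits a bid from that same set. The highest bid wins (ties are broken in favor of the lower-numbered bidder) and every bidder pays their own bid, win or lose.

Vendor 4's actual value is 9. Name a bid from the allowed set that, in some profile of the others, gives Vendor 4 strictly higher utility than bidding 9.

Suppose Vendor 1 bids 6, Vendor 2 bids 6, Vendor 3 bids 9 and Vendor 5 bids 6.
Bid 9: loses but pays 9, utility -9.
Bid 6: loses but pays 6, utility -6.
So bidding 6 beats truth here (-6 > -9).

6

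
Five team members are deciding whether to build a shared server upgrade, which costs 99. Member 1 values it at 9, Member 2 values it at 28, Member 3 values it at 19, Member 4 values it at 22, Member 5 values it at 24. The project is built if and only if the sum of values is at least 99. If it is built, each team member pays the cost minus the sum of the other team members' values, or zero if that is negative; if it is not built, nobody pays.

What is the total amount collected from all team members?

Total value 102 ≥ cost 99, so it is built.
Member 1: others sum to 93; max(0, 99 - 93) = 6.
Member 2: others sum to 74; max(0, 99 - 74) = 25.
Member 3: others sum to 83; max(0, 99 - 83) = 16.
Member 4: others sum to 80; max(0, 99 - 80) = 19.
Member 5: others sum to 78; max(0, 99 - 78) = 21.
Total collected = 6 + 25 + 16 + 19 + 21 = 87.

87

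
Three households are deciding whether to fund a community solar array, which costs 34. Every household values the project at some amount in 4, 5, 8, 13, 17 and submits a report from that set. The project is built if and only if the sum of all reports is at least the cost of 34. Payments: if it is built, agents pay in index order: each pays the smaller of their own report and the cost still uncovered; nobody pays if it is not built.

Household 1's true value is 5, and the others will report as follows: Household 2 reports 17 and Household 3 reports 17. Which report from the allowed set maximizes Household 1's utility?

4

Report 4: project built, pays 4, utility 5 - 4 = 1.
Report 5: project built, pays 5, utility 5 - 5 = 0.
Report 8: project built, pays 8, utility 5 - 8 = -3.
Report 13: project built, pays 13, utility 5 - 13 = -8.
Report 17: project built, pays 17, utility 5 - 17 = -12.
The best choice is 4 with utility 1.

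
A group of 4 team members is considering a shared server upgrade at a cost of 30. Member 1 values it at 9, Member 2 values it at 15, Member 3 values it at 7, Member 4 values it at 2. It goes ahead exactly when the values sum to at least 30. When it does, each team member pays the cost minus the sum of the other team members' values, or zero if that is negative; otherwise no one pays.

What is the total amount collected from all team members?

22

Total value 33 ≥ cost 30, so it is built.
Member 1: others sum to 24; max(0, 30 - 24) = 6.
Member 2: others sum to 18; max(0, 30 - 18) = 12.
Member 3: others sum to 26; max(0, 30 - 26) = 4.
Member 4: others sum to 31; max(0, 30 - 31) = 0.
Total collected = 6 + 12 + 4 + 0 = 22.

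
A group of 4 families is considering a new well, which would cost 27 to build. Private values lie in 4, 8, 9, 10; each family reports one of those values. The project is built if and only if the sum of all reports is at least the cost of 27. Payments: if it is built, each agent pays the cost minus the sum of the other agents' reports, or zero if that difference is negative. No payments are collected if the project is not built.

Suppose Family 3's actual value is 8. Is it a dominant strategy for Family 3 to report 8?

Check each profile of the others' reports and compare truth against every alternative report.
Others report (8, 9, 10): truth gives 8, best alternative gives 8.
Others report (8, 10, 9): truth gives 8, best alternative gives 8.
Others report (8, 10, 10): truth gives 8, best alternative gives 8.
Others report (9, 8, 10): truth gives 8, best alternative gives 8.
Others report (9, 9, 9): truth gives 8, best alternative gives 8.
Others report (9, 9, 10): truth gives 8, best alternative gives 8.
(Remaining 58 profiles checked similarly; truth is weakly best in each.)
In every case the truthful report is at least as good as any alternative, so it is a dominant strategy.

Yes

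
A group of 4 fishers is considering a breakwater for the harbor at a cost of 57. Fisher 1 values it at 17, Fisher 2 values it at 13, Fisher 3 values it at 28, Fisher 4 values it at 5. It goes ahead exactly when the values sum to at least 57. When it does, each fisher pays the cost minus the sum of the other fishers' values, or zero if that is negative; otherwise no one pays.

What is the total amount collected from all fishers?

40

Total value 63 ≥ cost 57, so it is built.
Fisher 1: others sum to 46; max(0, 57 - 46) = 11.
Fisher 2: others sum to 50; max(0, 57 - 50) = 7.
Fisher 3: others sum to 35; max(0, 57 - 35) = 22.
Fisher 4: others sum to 58; max(0, 57 - 58) = 0.
Total collected = 11 + 7 + 22 + 0 = 40.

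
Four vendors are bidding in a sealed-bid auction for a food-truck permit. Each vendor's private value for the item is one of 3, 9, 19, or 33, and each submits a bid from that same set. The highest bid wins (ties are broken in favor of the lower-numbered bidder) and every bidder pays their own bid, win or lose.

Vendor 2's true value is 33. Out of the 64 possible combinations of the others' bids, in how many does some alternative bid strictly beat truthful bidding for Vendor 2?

34

Others bid (3, 3, 3): truth gives 0; bid 9 gives 24 > 0. Violating.
Others bid (3, 3, 9): truth gives 0; bid 9 gives 24 > 0. Violating.
Others bid (3, 3, 19): truth gives 0; bid 19 gives 14 > 0. Violating.
Others bid (3, 9, 3): truth gives 0; bid 9 gives 24 > 0. Violating.
Others bid (3, 3, 33): truth gives 0; no alternative beats it.
Others bid (3, 9, 33): truth gives 0; no alternative beats it.
(Checking all 64 profiles: 34 have a profitable deviation, 30 do not.)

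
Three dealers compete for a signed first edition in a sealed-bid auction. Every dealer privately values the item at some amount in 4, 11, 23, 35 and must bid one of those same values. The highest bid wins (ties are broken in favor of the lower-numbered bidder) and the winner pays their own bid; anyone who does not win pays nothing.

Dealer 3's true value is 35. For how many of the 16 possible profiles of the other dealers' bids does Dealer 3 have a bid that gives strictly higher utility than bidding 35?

Others bid (4, 4): truth gives 0; bid 11 gives 24 > 0. Violating.
Others bid (4, 11): truth gives 0; bid 23 gives 12 > 0. Violating.
Others bid (11, 4): truth gives 0; bid 23 gives 12 > 0. Violating.
Others bid (11, 11): truth gives 0; bid 23 gives 12 > 0. Violating.
Others bid (4, 23): truth gives 0; no alternative beats it.
Others bid (4, 35): truth gives 0; no alternative beats it.
(Checking all 16 profiles: 4 have a profitable deviation, 12 do not.)

4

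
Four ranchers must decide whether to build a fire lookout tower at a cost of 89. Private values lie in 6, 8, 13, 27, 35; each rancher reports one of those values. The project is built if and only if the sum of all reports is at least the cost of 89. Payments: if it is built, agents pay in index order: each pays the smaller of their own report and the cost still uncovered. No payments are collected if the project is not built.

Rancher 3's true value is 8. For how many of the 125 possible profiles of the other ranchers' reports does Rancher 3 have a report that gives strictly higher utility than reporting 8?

Others report (13, 35, 35): truth gives 0; report 6 gives 2 > 0. Violating.
Others report (27, 27, 35): truth gives 0; report 6 gives 2 > 0. Violating.
Others report (27, 35, 27): truth gives 0; report 6 gives 2 > 0. Violating.
Others report (27, 35, 35): truth gives 0; report 6 gives 2 > 0. Violating.
Others report (6, 6, 6): truth gives 0; no alternative beats it.
Others report (6, 6, 8): truth gives 0; no alternative beats it.
(Checking all 125 profiles: 10 have a profitable deviation, 115 do not.)

10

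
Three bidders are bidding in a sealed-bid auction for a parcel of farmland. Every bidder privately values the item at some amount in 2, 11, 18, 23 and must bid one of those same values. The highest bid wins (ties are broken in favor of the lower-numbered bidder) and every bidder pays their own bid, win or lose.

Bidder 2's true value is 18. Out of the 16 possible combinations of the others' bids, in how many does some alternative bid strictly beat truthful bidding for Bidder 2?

Others bid (2, 2): truth gives 0; bid 11 gives 7 > 0. Violating.
Others bid (2, 11): truth gives 0; bid 11 gives 7 > 0. Violating.
Others bid (2, 23): truth gives -18; bid 2 gives -2 > -18. Violating.
Others bid (11, 23): truth gives -18; bid 2 gives -2 > -18. Violating.
Others bid (2, 18): truth gives 0; no alternative beats it.
Others bid (11, 2): truth gives 0; no alternative beats it.
(Checking all 16 profiles: 12 have a profitable deviation, 4 do not.)

12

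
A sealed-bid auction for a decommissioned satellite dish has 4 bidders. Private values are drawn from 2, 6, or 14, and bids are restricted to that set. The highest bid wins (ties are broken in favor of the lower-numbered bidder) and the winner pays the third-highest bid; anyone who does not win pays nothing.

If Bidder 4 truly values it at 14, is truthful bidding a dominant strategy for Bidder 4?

Yes

Check each profile of the others' bids and compare truth against every alternative bid.
Others bid (2, 2, 6): truth gives 12, best alternative gives 0.
Others bid (2, 6, 2): truth gives 12, best alternative gives 0.
Others bid (6, 2, 2): truth gives 12, best alternative gives 0.
Others bid (2, 6, 6): truth gives 8, best alternative gives 0.
Others bid (6, 2, 6): truth gives 8, best alternative gives 0.
Others bid (6, 6, 2): truth gives 8, best alternative gives 0.
(Remaining 21 profiles checked similarly; truth is weakly best in each.)
In every case the truthful bid is at least as good as any alternative, so it is a dominant strategy.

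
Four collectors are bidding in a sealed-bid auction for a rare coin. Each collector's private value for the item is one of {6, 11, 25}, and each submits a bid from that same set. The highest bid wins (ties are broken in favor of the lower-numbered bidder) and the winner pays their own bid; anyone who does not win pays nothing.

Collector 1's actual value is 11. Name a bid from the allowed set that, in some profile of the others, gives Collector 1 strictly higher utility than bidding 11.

6

Suppose Collector 2 bids 6, Collector 3 bids 6 and Collector 4 bids 6.
Bid 11: wins, pays 11, utility 11 - 11 = 0.
Bid 6: wins, pays 6, utility 11 - 6 = 5.
So bidding 6 beats truth here (5 > 0).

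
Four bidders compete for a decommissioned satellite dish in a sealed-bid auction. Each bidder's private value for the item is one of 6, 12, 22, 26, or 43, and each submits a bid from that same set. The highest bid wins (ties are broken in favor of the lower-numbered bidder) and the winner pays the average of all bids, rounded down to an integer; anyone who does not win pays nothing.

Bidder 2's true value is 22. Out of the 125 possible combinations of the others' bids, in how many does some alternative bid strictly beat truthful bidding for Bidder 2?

Others bid (6, 6, 6): truth gives 12; bid 12 gives 15 > 12. Violating.
Others bid (6, 6, 12): truth gives 11; bid 12 gives 13 > 11. Violating.
Others bid (6, 6, 26): truth gives 0; bid 26 gives 6 > 0. Violating.
Others bid (6, 12, 6): truth gives 11; bid 12 gives 13 > 11. Violating.
Others bid (6, 6, 22): truth gives 8; no alternative beats it.
Others bid (6, 6, 43): truth gives 0; no alternative beats it.
(Checking all 125 profiles: 32 have a profitable deviation, 93 do not.)

32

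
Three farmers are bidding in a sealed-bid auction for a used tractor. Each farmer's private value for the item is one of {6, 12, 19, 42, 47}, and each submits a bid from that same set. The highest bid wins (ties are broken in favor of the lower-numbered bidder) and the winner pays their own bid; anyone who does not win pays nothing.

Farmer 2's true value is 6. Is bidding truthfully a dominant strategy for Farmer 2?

Check each profile of the others' bids and compare truth against every alternative bid.
Others bid (6, 6): truth gives 0, best alternative gives -6.
Others bid (6, 12): truth gives 0, best alternative gives -6.
Others bid (6, 19): truth gives 0, best alternative gives 0.
Others bid (6, 42): truth gives 0, best alternative gives 0.
Others bid (6, 47): truth gives 0, best alternative gives 0.
Others bid (12, 6): truth gives 0, best alternative gives 0.
(Remaining 19 profiles checked similarly; truth is weakly best in each.)
In every case the truthful bid is at least as good as any alternative, so it is a dominant strategy.

Yes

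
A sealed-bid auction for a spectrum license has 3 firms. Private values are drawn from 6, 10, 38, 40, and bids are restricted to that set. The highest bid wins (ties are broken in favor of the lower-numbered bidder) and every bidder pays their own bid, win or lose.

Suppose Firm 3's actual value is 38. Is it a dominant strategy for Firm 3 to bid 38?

No

Consider the case where Firm 1 bids 6 and Firm 2 bids 6.
Truthful bid 38: wins, pays 38, utility 38 - 38 = 0.
Bid 10 instead: wins, pays 10, utility 38 - 10 = 28.
Since 28 > 0, bidding 10 is strictly better here, so truthful bidding is not dominant.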